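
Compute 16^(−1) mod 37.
16^(−1) ≡ 7 (mod 37)

Apply the extended Euclidean algorithm to (37, 16), tracking rows (r, s, t) with s·37 + t·16 = r. Each division r_prev = q·r_cur + r_new produces the new row as (previous row) − q·(current row):
  row A: (37, 1, 0)   [1·37 + 0·16 = 37]
  row B: (16, 0, 1)   [0·37 + 1·16 = 16]
  37 = 2·16 + 5   → row C = row A − 2·row B = (5, 1, −2)   [check: 1·37 − 2·16 = 5]
  16 = 3·5 + 1   → row D = row B − 3·row C = (1, −3, 7)   [check: −3·37 + 7·16 = 1]
  5 = 5·1 + 0   → remainder 0, stop. gcd = 1 (last nonzero row D).
The gcd is 1, so 16 is invertible mod 37. The last nonzero row gives −3·37 + 7·16 = 1, so t = 7. So 16^(−1) ≡ 7 (mod 37). Verify: 16 · 7 = 112 ≡ 1 (mod 37). ✓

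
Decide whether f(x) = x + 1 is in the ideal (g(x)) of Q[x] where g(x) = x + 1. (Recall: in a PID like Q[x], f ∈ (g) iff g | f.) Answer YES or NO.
YES

In Q[x] the ideal (g) consists of all multiples of g, so f ∈ (g) iff g | f, i.e. iff the remainder of f on division by g is 0. Divide f by g (g is monic, so eliminate the leading term of the running remainder at each step):
  leading term x: subtract (1)·g(x) = x + 1, leaving 0
The remainder is 0, so f(x) = g(x) · h(x) with h(x) = 1. Hence g | f, i.e. f ∈ (g).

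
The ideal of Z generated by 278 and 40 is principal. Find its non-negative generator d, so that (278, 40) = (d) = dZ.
In the PID Z, (a, b) is generated by gcd(a, b). Compute gcd(278, 40) with the extended Euclidean algorithm, tracking rows (r, s, t) with s·278 + t·40 = r:
  row A: (278, 1, 0)   [1·278 + 0·40 = 278]
  row B: (40, 0, 1)   [0·278 + 1·40 = 40]
  278 = 6·40 + 38   → row C = row A − 6·row B = (38, 1, −6)   [check: 1·278 − 6·40 = 38]
  40 = 1·38 + 2   → row D = row B − 1·row C = (2, −1, 7)   [check: −1·278 + 7·40 = 2]
  38 = 19·2 + 0   → remainder 0, stop. gcd = 2 (last nonzero row D).
So gcd(278, 40) = 2, with Bézout identity −1·278 + 7·40 = 2. Containment (⊇): the Bézout identity exhibits 2 as an element of (278, 40), giving (2) ⊆ (278, 40). Containment (⊆): since 2 | 278 and 2 | 40 (278 = 2·139, 40 = 2·20), every Z-linear combination of 278 and 40 is divisible by 2, so (278, 40) ⊆ (2). Therefore (278, 40) = (2), d = 2.

Final answer: (278, 40) = (2); d = 2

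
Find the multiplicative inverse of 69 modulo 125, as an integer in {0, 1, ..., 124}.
69^(−1) ≡ 29 (mod 125)

Apply the extended Euclidean algorithm to (125, 69), tracking rows (r, s, t) with s·125 + t·69 = r. Each division r_prev = q·r_cur + r_new produces the new row as (previous row) − q·(current row):
  row A: (125, 1, 0)   [1·125 + 0·69 = 125]
  row B: (69, 0, 1)   [0·125 + 1·69 = 69]
  125 = 1·69 + 56   → row C = row A − 1·row B = (56, 1, −1)   [check: 1·125 − 1·69 = 56]
  69 = 1·56 + 13   → row D = row B − 1·row C = (13, −1, 2)   [check: −1·125 + 2·69 = 13]
  56 = 4·13 + 4   → row E = row C − 4·row D = (4, 5, −9)   [check: 5·125 − 9·69 = 4]
  13 = 3·4 + 1   → row F = row D − 3·row E = (1, −16, 29)   [check: −16·125 + 29·69 = 1]
  4 = 4·1 + 0   → remainder 0, stop. gcd = 1 (last nonzero row F).
The gcd is 1, so 69 is invertible mod 125. The last nonzero row gives −16·125 + 29·69 = 1, so t = 29. So 69^(−1) ≡ 29 (mod 125). Verify: 69 · 29 = 2001 ≡ 1 (mod 125). ✓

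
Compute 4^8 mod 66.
64

Use repeated squaring. Binary(8) = 1000. Walk through the bits of the exponent 8 left-to-right: at each bit after the leading one, square the running value, then multiply by 4 if the bit is 1 (always reducing mod 66):
  bit 1 = 1 (leading): start with 4.
  bit 2 = 0: square 4^2 = 16 (mod 66).
  bit 3 = 0: square 16^2 = 256 ≡ 58 (mod 66).
  bit 4 = 0: square 58^2 = 3364 ≡ 64 (mod 66).
Final value: 4^8 ≡ 64 (mod 66).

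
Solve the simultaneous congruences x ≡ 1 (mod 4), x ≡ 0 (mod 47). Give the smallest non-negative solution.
The moduli 4, 47 are pairwise coprime, so by the CRT there is a unique solution mod 4·47 = 188.
Solve by successive substitution. Start with x ≡ 1 (mod 4).
  Combine with x ≡ 0 (mod 47): write x = 1 + 4·t and require 1 + 4·t ≡ 0 (mod 47), i.e. 4·t ≡ 0 − 1 ≡ 46 (mod 47). Since 4^(−1) ≡ 12 (mod 47), t ≡ 12·46 ≡ 35 (mod 47). So x ≡ 1 + 4·35 = 141 (mod 188).
Unique solution in [0, 188): x = 141.

Final answer: x ≡ 141 (mod 188); the representative in [0, 188) is 141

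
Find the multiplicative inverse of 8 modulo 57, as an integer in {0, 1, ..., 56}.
8^(−1) ≡ 50 (mod 57)

Apply the extended Euclidean algorithm to (57, 8), tracking rows (r, s, t) with s·57 + t·8 = r. Each division r_prev = q·r_cur + r_new produces the new row as (previous row) − q·(current row):
  row A: (57, 1, 0)   [1·57 + 0·8 = 57]
  row B: (8, 0, 1)   [0·57 + 1·8 = 8]
  57 = 7·8 + 1   → row C = row A − 7·row B = (1, 1, −7)   [check: 1·57 − 7·8 = 1]
  8 = 8·1 + 0   → remainder 0, stop. gcd = 1 (last nonzero row C).
The gcd is 1, so 8 is invertible mod 57. The last nonzero row gives 1·57 − 7·8 = 1, so t = −7. So 8^(−1) ≡ −7 ≡ 50 (mod 57). Verify: 8 · 50 = 400 ≡ 1 (mod 57). ✓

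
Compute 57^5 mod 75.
Use repeated squaring. Binary(5) = 101. Walk through the bits of the exponent 5 left-to-right: at each bit after the leading one, square the running value, then multiply by 57 if the bit is 1 (always reducing mod 75):
  bit 1 = 1 (leading): start with 57.
  bit 2 = 0: square 57^2 = 3249 ≡ 24 (mod 75).
  bit 3 = 1: square 24^2 = 576 ≡ 51; bit is 1, so multiply 51·57 = 2907 ≡ 57 (mod 75).
Final value: 57^5 ≡ 57 (mod 75).

Final answer: 57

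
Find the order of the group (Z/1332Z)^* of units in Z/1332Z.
(Z/1332Z)^* consists of the classes a with gcd(a, 1332) = 1, so its order is φ(1332). φ is multiplicative, with φ(p^e) = p^e − p^(e−1). Factorise 1332 = 2^2 · 3^2 · 37. Then
  φ(1332) = (2^2 − 2^1) · (3^2 − 3^1) · (37 − 1) = 2 · 6 · 36 = 432.
Thus |(Z/1332Z)^*| = 432.

Final answer: |(Z/1332Z)^*| = 432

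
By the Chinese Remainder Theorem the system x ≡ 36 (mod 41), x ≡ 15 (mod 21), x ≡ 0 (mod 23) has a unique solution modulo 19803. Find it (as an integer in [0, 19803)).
The moduli 41, 21, 23 are pairwise coprime, so by the CRT there is a unique solution mod 41·21·23 = 19803.
Solve by successive substitution. Start with x ≡ 36 (mod 41).
  Combine with x ≡ 15 (mod 21): write x = 36 + 41·t and require 36 + 41·t ≡ 15 (mod 21), i.e. 41·t ≡ 15 − 36 ≡ 0 (mod 21). Since 41^(−1) ≡ 20 (mod 21) (41 ≡ 20 (mod 21)), t ≡ 20·0 ≡ 0 (mod 21). So x ≡ 36 + 41·0 = 36 (mod 861).
  Combine with x ≡ 0 (mod 23): write x = 36 + 861·t and require 36 + 861·t ≡ 0 (mod 23), i.e. 861·t ≡ 0 − 36 ≡ 10 (mod 23). Since 861^(−1) ≡ 7 (mod 23) (861 ≡ 10 (mod 23)), t ≡ 7·10 ≡ 1 (mod 23). So x ≡ 36 + 861·1 = 897 (mod 19803).
Unique solution in [0, 19803): x = 897.

Final answer: x ≡ 897 (mod 19803); the representative in [0, 19803) is 897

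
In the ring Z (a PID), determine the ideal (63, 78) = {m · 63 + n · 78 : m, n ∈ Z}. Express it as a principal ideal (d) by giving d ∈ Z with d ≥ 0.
(63, 78) = (3); d = 3

In the PID Z, (a, b) is generated by gcd(a, b). Compute gcd(78, 63) with the extended Euclidean algorithm, tracking rows (r, s, t) with s·78 + t·63 = r:
  row A: (78, 1, 0)   [1·78 + 0·63 = 78]
  row B: (63, 0, 1)   [0·78 + 1·63 = 63]
  78 = 1·63 + 15   → row C = row A − 1·row B = (15, 1, −1)   [check: 1·78 − 1·63 = 15]
  63 = 4·15 + 3   → row D = row B − 4·row C = (3, −4, 5)   [check: −4·78 + 5·63 = 3]
  15 = 5·3 + 0   → remainder 0, stop. gcd = 3 (last nonzero row D).
So gcd(63, 78) = 3, with Bézout identity −4·78 + 5·63 = 3. Containment (⊇): the Bézout identity exhibits 3 as an element of (63, 78), giving (3) ⊆ (63, 78). Containment (⊆): since 3 | 63 and 3 | 78 (63 = 3·21, 78 = 3·26), every Z-linear combination of 63 and 78 is divisible by 3, so (63, 78) ⊆ (3). Therefore (63, 78) = (3), d = 3.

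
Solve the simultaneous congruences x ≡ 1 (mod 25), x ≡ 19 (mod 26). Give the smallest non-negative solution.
The moduli 25, 26 are pairwise coprime, so by the CRT there is a unique solution mod 25·26 = 650.
Solve by successive substitution. Start with x ≡ 1 (mod 25).
  Combine with x ≡ 19 (mod 26): write x = 1 + 25·t and require 1 + 25·t ≡ 19 (mod 26), i.e. 25·t ≡ 19 − 1 ≡ 18 (mod 26). Since 25^(−1) ≡ 25 (mod 26), t ≡ 25·18 ≡ 8 (mod 26). So x ≡ 1 + 25·8 = 201 (mod 650).
Unique solution in [0, 650): x = 201.

Final answer: x ≡ 201 (mod 650); the representative in [0, 650) is 201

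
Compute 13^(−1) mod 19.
Apply the extended Euclidean algorithm to (19, 13), tracking rows (r, s, t) with s·19 + t·13 = r. Each division r_prev = q·r_cur + r_new produces the new row as (previous row) − q·(current row):
  row A: (19, 1, 0)   [1·19 + 0·13 = 19]
  row B: (13, 0, 1)   [0·19 + 1·13 = 13]
  19 = 1·13 + 6   → row C = row A − 1·row B = (6, 1, −1)   [check: 1·19 − 1·13 = 6]
  13 = 2·6 + 1   → row D = row B − 2·row C = (1, −2, 3)   [check: −2·19 + 3·13 = 1]
  6 = 6·1 + 0   → remainder 0, stop. gcd = 1 (last nonzero row D).
The gcd is 1, so 13 is invertible mod 19. The last nonzero row gives −2·19 + 3·13 = 1, so t = 3. So 13^(−1) ≡ 3 (mod 19). Verify: 13 · 3 = 39 ≡ 1 (mod 19). ✓

Final answer: 13^(−1) ≡ 3 (mod 19)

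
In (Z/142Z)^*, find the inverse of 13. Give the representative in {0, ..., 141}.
Apply the extended Euclidean algorithm to (142, 13), tracking rows (r, s, t) with s·142 + t·13 = r. Each division r_prev = q·r_cur + r_new produces the new row as (previous row) − q·(current row):
  row A: (142, 1, 0)   [1·142 + 0·13 = 142]
  row B: (13, 0, 1)   [0·142 + 1·13 = 13]
  142 = 10·13 + 12   → row C = row A − 10·row B = (12, 1, −10)   [check: 1·142 − 10·13 = 12]
  13 = 1·12 + 1   → row D = row B − 1·row C = (1, −1, 11)   [check: −1·142 + 11·13 = 1]
  12 = 12·1 + 0   → remainder 0, stop. gcd = 1 (last nonzero row D).
The gcd is 1, so 13 is invertible mod 142. The last nonzero row gives −1·142 + 11·13 = 1, so t = 11. So 13^(−1) ≡ 11 (mod 142). Verify: 13 · 11 = 143 ≡ 1 (mod 142). ✓

Final answer: 13^(−1) ≡ 11 (mod 142)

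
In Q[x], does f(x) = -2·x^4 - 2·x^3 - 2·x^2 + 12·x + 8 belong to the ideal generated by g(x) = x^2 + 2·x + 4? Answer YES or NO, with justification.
YES

In Q[x] the ideal (g) consists of all multiples of g, so f ∈ (g) iff g | f, i.e. iff the remainder of f on division by g is 0. Divide f by g (g is monic, so eliminate the leading term of the running remainder at each step):
  leading term -2·x^4: subtract (-2·x^2)·g(x) = -2·x^4 - 4·x^3 - 8·x^2, leaving 2·x^3 + 6·x^2 + 12·x + 8
  leading term 2·x^3: subtract (2·x)·g(x) = 2·x^3 + 4·x^2 + 8·x, leaving 2·x^2 + 4·x + 8
  leading term 2·x^2: subtract (2)·g(x) = 2·x^2 + 4·x + 8, leaving 0
The remainder is 0, so f(x) = g(x) · h(x) with h(x) = -2·x^2 + 2·x + 2. Hence g | f, i.e. f ∈ (g).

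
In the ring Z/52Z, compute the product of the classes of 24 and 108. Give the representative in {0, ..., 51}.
44

Reduce the factors first: 108 ≡ 4 (mod 52), so 24 · 108 ≡ 24 · 4 (mod 52). 24 · 4 = 96. Dividing by 52: 96 = 1·52 + 44. So (24 · 108) mod 52 = 44.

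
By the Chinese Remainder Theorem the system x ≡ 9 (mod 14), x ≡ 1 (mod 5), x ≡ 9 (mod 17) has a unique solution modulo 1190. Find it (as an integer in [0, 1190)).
The moduli 14, 5, 17 are pairwise coprime, so by the CRT there is a unique solution mod 14·5·17 = 1190.
Solve by successive substitution. Start with x ≡ 9 (mod 14).
  Combine with x ≡ 1 (mod 5): write x = 9 + 14·t and require 9 + 14·t ≡ 1 (mod 5), i.e. 14·t ≡ 1 − 9 ≡ 2 (mod 5). Since 14^(−1) ≡ 4 (mod 5) (14 ≡ 4 (mod 5)), t ≡ 4·2 ≡ 3 (mod 5). So x ≡ 9 + 14·3 = 51 (mod 70).
  Combine with x ≡ 9 (mod 17): write x = 51 + 70·t and require 51 + 70·t ≡ 9 (mod 17), i.e. 70·t ≡ 9 − 51 ≡ 9 (mod 17). Since 70^(−1) ≡ 9 (mod 17) (70 ≡ 2 (mod 17)), t ≡ 9·9 ≡ 13 (mod 17). So x ≡ 51 + 70·13 = 961 (mod 1190).
Unique solution in [0, 1190): x = 961.

Final answer: x ≡ 961 (mod 1190); the representative in [0, 1190) is 961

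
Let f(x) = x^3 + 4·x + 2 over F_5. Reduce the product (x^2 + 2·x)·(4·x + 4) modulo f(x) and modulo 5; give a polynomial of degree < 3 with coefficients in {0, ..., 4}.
Multiply as integer polynomials: a · b = 4·x^3 + 12·x^2 + 8·x. Reducing coefficients mod 5: a · b ≡ 4·x^3 + 2·x^2 + 3·x. Now divide by f(x) = x^3 + 4·x + 2 in F_5[x], eliminating the leading term at each step:
  leading term 4·x^3: subtract (4)·f(x) = 4·x^3 + x + 3, leaving 2·x^2 + 2·x + 2 (coefficients mod 5)
The degree is now < 3, so this is the remainder. Hence a · b ≡ 2·x^2 + 2·x + 2 in F_5[x]/(f).

Final answer: a · b ≡ 2·x^2 + 2·x + 2 (mod f(x))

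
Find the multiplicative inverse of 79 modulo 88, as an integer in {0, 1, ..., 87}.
79^(−1) ≡ 39 (mod 88)

Apply the extended Euclidean algorithm to (88, 79), tracking rows (r, s, t) with s·88 + t·79 = r. Each division r_prev = q·r_cur + r_new produces the new row as (previous row) − q·(current row):
  row A: (88, 1, 0)   [1·88 + 0·79 = 88]
  row B: (79, 0, 1)   [0·88 + 1·79 = 79]
  88 = 1·79 + 9   → row C = row A − 1·row B = (9, 1, −1)   [check: 1·88 − 1·79 = 9]
  79 = 8·9 + 7   → row D = row B − 8·row C = (7, −8, 9)   [check: −8·88 + 9·79 = 7]
  9 = 1·7 + 2   → row E = row C − 1·row D = (2, 9, −10)   [check: 9·88 − 10·79 = 2]
  7 = 3·2 + 1   → row F = row D − 3·row E = (1, −35, 39)   [check: −35·88 + 39·79 = 1]
  2 = 2·1 + 0   → remainder 0, stop. gcd = 1 (last nonzero row F).
The gcd is 1, so 79 is invertible mod 88. The last nonzero row gives −35·88 + 39·79 = 1, so t = 39. So 79^(−1) ≡ 39 (mod 88). Verify: 79 · 39 = 3081 ≡ 1 (mod 88). ✓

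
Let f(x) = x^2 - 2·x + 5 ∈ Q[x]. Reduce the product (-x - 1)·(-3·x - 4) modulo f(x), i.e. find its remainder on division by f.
a · b ≡ 13·x - 11 (mod f(x))

First multiply in Q[x] without reducing: a · b = 3·x^2 + 7·x + 4. Now divide by f(x) = x^2 - 2·x + 5, eliminating the leading term at each step:
  leading term 3·x^2: subtract (3)·f(x) = 3·x^2 - 6·x + 15, leaving 13·x - 11
The degree is now < 2, so this is the remainder. Hence a · b ≡ 13·x - 11 in Q[x]/(f).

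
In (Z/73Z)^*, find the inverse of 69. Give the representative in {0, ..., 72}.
Apply the extended Euclidean algorithm to (73, 69), tracking rows (r, s, t) with s·73 + t·69 = r. Each division r_prev = q·r_cur + r_new produces the new row as (previous row) − q·(current row):
  row A: (73, 1, 0)   [1·73 + 0·69 = 73]
  row B: (69, 0, 1)   [0·73 + 1·69 = 69]
  73 = 1·69 + 4   → row C = row A − 1·row B = (4, 1, −1)   [check: 1·73 − 1·69 = 4]
  69 = 17·4 + 1   → row D = row B − 17·row C = (1, −17, 18)   [check: −17·73 + 18·69 = 1]
  4 = 4·1 + 0   → remainder 0, stop. gcd = 1 (last nonzero row D).
The gcd is 1, so 69 is invertible mod 73. The last nonzero row gives −17·73 + 18·69 = 1, so t = 18. So 69^(−1) ≡ 18 (mod 73). Verify: 69 · 18 = 1242 ≡ 1 (mod 73). ✓

Final answer: 69^(−1) ≡ 18 (mod 73)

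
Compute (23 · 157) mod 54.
Reduce the factors first: 157 ≡ 49 (mod 54), so 23 · 157 ≡ 23 · 49 (mod 54). 23 · 49 = 1127. Dividing by 54: 1127 = 20·54 + 47. So (23 · 157) mod 54 = 47.

Final answer: 47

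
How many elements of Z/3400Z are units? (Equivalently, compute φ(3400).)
An element a ∈ Z/3400Z is a unit iff gcd(a, 3400) = 1, so the number of units is φ(3400). φ is multiplicative, with φ(p^e) = p^e − p^(e−1). Factorise 3400 = 2^3 · 5^2 · 17. Then
  φ(3400) = (2^3 − 2^2) · (5^2 − 5^1) · (17 − 1) = 4 · 20 · 16 = 1280.

Final answer: Z/3400Z has φ(3400) = 1280 units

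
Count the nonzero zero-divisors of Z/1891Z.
In Z/1891Z each nonzero element is either a unit (gcd with 1891 is 1) or a zero-divisor (gcd > 1). The number of units is φ(1891): factorise 1891 = 31 · 61, so φ(1891) = (31 − 1) · (61 − 1) = 30 · 60 = 1800. The nonzero elements number 1891 − 1 = 1890. Hence the nonzero zero-divisors number 1890 − 1800 = 90.

Final answer: Z/1891Z has 90 nonzero zero-divisors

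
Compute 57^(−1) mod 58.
Apply the extended Euclidean algorithm to (58, 57), tracking rows (r, s, t) with s·58 + t·57 = r. Each division r_prev = q·r_cur + r_new produces the new row as (previous row) − q·(current row):
  row A: (58, 1, 0)   [1·58 + 0·57 = 58]
  row B: (57, 0, 1)   [0·58 + 1·57 = 57]
  58 = 1·57 + 1   → row C = row A − 1·row B = (1, 1, −1)   [check: 1·58 − 1·57 = 1]
  57 = 57·1 + 0   → remainder 0, stop. gcd = 1 (last nonzero row C).
The gcd is 1, so 57 is invertible mod 58. The last nonzero row gives 1·58 − 1·57 = 1, so t = −1. So 57^(−1) ≡ −1 ≡ 57 (mod 58). Verify: 57 · 57 = 3249 ≡ 1 (mod 58). ✓

Final answer: 57^(−1) ≡ 57 (mod 58)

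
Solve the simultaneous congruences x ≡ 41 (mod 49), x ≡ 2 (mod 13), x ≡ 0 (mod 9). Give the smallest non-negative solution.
The moduli 49, 13, 9 are pairwise coprime, so by the CRT there is a unique solution mod 49·13·9 = 5733.
Solve by successive substitution. Start with x ≡ 41 (mod 49).
  Combine with x ≡ 2 (mod 13): write x = 41 + 49·t and require 41 + 49·t ≡ 2 (mod 13), i.e. 49·t ≡ 2 − 41 ≡ 0 (mod 13). Since 49^(−1) ≡ 4 (mod 13) (49 ≡ 10 (mod 13)), t ≡ 4·0 ≡ 0 (mod 13). So x ≡ 41 + 49·0 = 41 (mod 637).
  Combine with x ≡ 0 (mod 9): write x = 41 + 637·t and require 41 + 637·t ≡ 0 (mod 9), i.e. 637·t ≡ 0 − 41 ≡ 4 (mod 9). Since 637^(−1) ≡ 4 (mod 9) (637 ≡ 7 (mod 9)), t ≡ 4·4 ≡ 7 (mod 9). So x ≡ 41 + 637·7 = 4500 (mod 5733).
Unique solution in [0, 5733): x = 4500.

Final answer: x ≡ 4500 (mod 5733); the representative in [0, 5733) is 4500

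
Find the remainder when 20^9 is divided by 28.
Use repeated squaring. Binary(9) = 1001. Walk through the bits of the exponent 9 left-to-right: at each bit after the leading one, square the running value, then multiply by 20 if the bit is 1 (always reducing mod 28):
  bit 1 = 1 (leading): start with 20.
  bit 2 = 0: square 20^2 = 400 ≡ 8 (mod 28).
  bit 3 = 0: square 8^2 = 64 ≡ 8 (mod 28).
  bit 4 = 1: square 8^2 = 64 ≡ 8; bit is 1, so multiply 8·20 = 160 ≡ 20 (mod 28).
Final value: 20^9 ≡ 20 (mod 28).

Final answer: 20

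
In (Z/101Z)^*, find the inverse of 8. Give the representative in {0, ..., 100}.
Apply the extended Euclidean algorithm to (101, 8), tracking rows (r, s, t) with s·101 + t·8 = r. Each division r_prev = q·r_cur + r_new produces the new row as (previous row) − q·(current row):
  row A: (101, 1, 0)   [1·101 + 0·8 = 101]
  row B: (8, 0, 1)   [0·101 + 1·8 = 8]
  101 = 12·8 + 5   → row C = row A − 12·row B = (5, 1, −12)   [check: 1·101 − 12·8 = 5]
  8 = 1·5 + 3   → row D = row B − 1·row C = (3, −1, 13)   [check: −1·101 + 13·8 = 3]
  5 = 1·3 + 2   → row E = row C − 1·row D = (2, 2, −25)   [check: 2·101 − 25·8 = 2]
  3 = 1·2 + 1   → row F = row D − 1·row E = (1, −3, 38)   [check: −3·101 + 38·8 = 1]
  2 = 2·1 + 0   → remainder 0, stop. gcd = 1 (last nonzero row F).
The gcd is 1, so 8 is invertible mod 101. The last nonzero row gives −3·101 + 38·8 = 1, so t = 38. So 8^(−1) ≡ 38 (mod 101). Verify: 8 · 38 = 304 ≡ 1 (mod 101). ✓

Final answer: 8^(−1) ≡ 38 (mod 101)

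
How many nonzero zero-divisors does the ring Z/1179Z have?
In Z/1179Z each nonzero element is either a unit (gcd with 1179 is 1) or a zero-divisor (gcd > 1). The number of units is φ(1179): factorise 1179 = 3^2 · 131, so φ(1179) = (3^2 − 3^1) · (131 − 1) = 6 · 130 = 780. The nonzero elements number 1179 − 1 = 1178. Hence the nonzero zero-divisors number 1178 − 780 = 398.

Final answer: Z/1179Z has 398 nonzero zero-divisors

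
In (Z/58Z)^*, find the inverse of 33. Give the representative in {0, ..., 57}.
33^(−1) ≡ 51 (mod 58)

Apply the extended Euclidean algorithm to (58, 33), tracking rows (r, s, t) with s·58 + t·33 = r. Each division r_prev = q·r_cur + r_new produces the new row as (previous row) − q·(current row):
  row A: (58, 1, 0)   [1·58 + 0·33 = 58]
  row B: (33, 0, 1)   [0·58 + 1·33 = 33]
  58 = 1·33 + 25   → row C = row A − 1·row B = (25, 1, −1)   [check: 1·58 − 1·33 = 25]
  33 = 1·25 + 8   → row D = row B − 1·row C = (8, −1, 2)   [check: −1·58 + 2·33 = 8]
  25 = 3·8 + 1   → row E = row C − 3·row D = (1, 4, −7)   [check: 4·58 − 7·33 = 1]
  8 = 8·1 + 0   → remainder 0, stop. gcd = 1 (last nonzero row E).
The gcd is 1, so 33 is invertible mod 58. The last nonzero row gives 4·58 − 7·33 = 1, so t = −7. So 33^(−1) ≡ −7 ≡ 51 (mod 58). Verify: 33 · 51 = 1683 ≡ 1 (mod 58). ✓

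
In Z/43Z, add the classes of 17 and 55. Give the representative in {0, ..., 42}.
29

Reduce the summands first: 55 ≡ 12 (mod 43), so 17 + 55 ≡ 17 + 12 (mod 43). 17 + 12 = 29; 29 = 0·43 + 29, so (17 + 55) mod 43 = 29.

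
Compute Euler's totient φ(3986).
φ is multiplicative, with φ(p^e) = p^e − p^(e−1). Factorise 3986 = 2 · 1993. Then
  φ(3986) = (2 − 1) · (1993 − 1) = 1 · 1992 = 1992.

Final answer: φ(3986) = 1992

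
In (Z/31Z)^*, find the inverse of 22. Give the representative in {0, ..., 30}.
22^(−1) ≡ 24 (mod 31)

Apply the extended Euclidean algorithm to (31, 22), tracking rows (r, s, t) with s·31 + t·22 = r. Each division r_prev = q·r_cur + r_new produces the new row as (previous row) − q·(current row):
  row A: (31, 1, 0)   [1·31 + 0·22 = 31]
  row B: (22, 0, 1)   [0·31 + 1·22 = 22]
  31 = 1·22 + 9   → row C = row A − 1·row B = (9, 1, −1)   [check: 1·31 − 1·22 = 9]
  22 = 2·9 + 4   → row D = row B − 2·row C = (4, −2, 3)   [check: −2·31 + 3·22 = 4]
  9 = 2·4 + 1   → row E = row C − 2·row D = (1, 5, −7)   [check: 5·31 − 7·22 = 1]
  4 = 4·1 + 0   → remainder 0, stop. gcd = 1 (last nonzero row E).
The gcd is 1, so 22 is invertible mod 31. The last nonzero row gives 5·31 − 7·22 = 1, so t = −7. So 22^(−1) ≡ −7 ≡ 24 (mod 31). Verify: 22 · 24 = 528 ≡ 1 (mod 31). ✓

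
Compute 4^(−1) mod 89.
4^(−1) ≡ 67 (mod 89)

Apply the extended Euclidean algorithm to (89, 4), tracking rows (r, s, t) with s·89 + t·4 = r. Each division r_prev = q·r_cur + r_new produces the new row as (previous row) − q·(current row):
  row A: (89, 1, 0)   [1·89 + 0·4 = 89]
  row B: (4, 0, 1)   [0·89 + 1·4 = 4]
  89 = 22·4 + 1   → row C = row A − 22·row B = (1, 1, −22)   [check: 1·89 − 22·4 = 1]
  4 = 4·1 + 0   → remainder 0, stop. gcd = 1 (last nonzero row C).
The gcd is 1, so 4 is invertible mod 89. The last nonzero row gives 1·89 − 22·4 = 1, so t = −22. So 4^(−1) ≡ −22 ≡ 67 (mod 89). Verify: 4 · 67 = 268 ≡ 1 (mod 89). ✓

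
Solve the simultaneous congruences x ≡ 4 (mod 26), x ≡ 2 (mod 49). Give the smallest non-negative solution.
x ≡ 394 (mod 1274); the representative in [0, 1274) is 394

The moduli 26, 49 are pairwise coprime, so by the CRT there is a unique solution mod 26·49 = 1274.
Solve by successive substitution. Start with x ≡ 4 (mod 26).
  Combine with x ≡ 2 (mod 49): write x = 4 + 26·t and require 4 + 26·t ≡ 2 (mod 49), i.e. 26·t ≡ 2 − 4 ≡ 47 (mod 49). Since 26^(−1) ≡ 17 (mod 49), t ≡ 17·47 ≡ 15 (mod 49). So x ≡ 4 + 26·15 = 394 (mod 1274).
Unique solution in [0, 1274): x = 394.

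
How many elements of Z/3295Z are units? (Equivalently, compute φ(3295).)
Z/3295Z has φ(3295) = 2632 units

An element a ∈ Z/3295Z is a unit iff gcd(a, 3295) = 1, so the number of units is φ(3295). φ is multiplicative, with φ(p^e) = p^e − p^(e−1). Factorise 3295 = 5 · 659. Then
  φ(3295) = (5 − 1) · (659 − 1) = 4 · 658 = 2632.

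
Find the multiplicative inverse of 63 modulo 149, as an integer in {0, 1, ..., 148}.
Apply the extended Euclidean algorithm to (149, 63), tracking rows (r, s, t) with s·149 + t·63 = r. Each division r_prev = q·r_cur + r_new produces the new row as (previous row) − q·(current row):
  row A: (149, 1, 0)   [1·149 + 0·63 = 149]
  row B: (63, 0, 1)   [0·149 + 1·63 = 63]
  149 = 2·63 + 23   → row C = row A − 2·row B = (23, 1, −2)   [check: 1·149 − 2·63 = 23]
  63 = 2·23 + 17   → row D = row B − 2·row C = (17, −2, 5)   [check: −2·149 + 5·63 = 17]
  23 = 1·17 + 6   → row E = row C − 1·row D = (6, 3, −7)   [check: 3·149 − 7·63 = 6]
  17 = 2·6 + 5   → row F = row D − 2·row E = (5, −8, 19)   [check: −8·149 + 19·63 = 5]
  6 = 1·5 + 1   → row G = row E − 1·row F = (1, 11, −26)   [check: 11·149 − 26·63 = 1]
  5 = 5·1 + 0   → remainder 0, stop. gcd = 1 (last nonzero row G).
The gcd is 1, so 63 is invertible mod 149. The last nonzero row gives 11·149 − 26·63 = 1, so t = −26. So 63^(−1) ≡ −26 ≡ 123 (mod 149). Verify: 63 · 123 = 7749 ≡ 1 (mod 149). ✓

Final answer: 63^(−1) ≡ 123 (mod 149)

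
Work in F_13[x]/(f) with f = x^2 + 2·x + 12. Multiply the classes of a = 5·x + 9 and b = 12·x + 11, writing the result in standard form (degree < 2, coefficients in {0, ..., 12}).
a · b ≡ 4·x + 3 (mod f(x))

Multiply as integer polynomials: a · b = 60·x^2 + 163·x + 99. Reducing coefficients mod 13: a · b ≡ 8·x^2 + 7·x + 8. Now divide by f(x) = x^2 + 2·x + 12 in F_13[x], eliminating the leading term at each step:
  leading term 8·x^2: subtract (8)·f(x) = 8·x^2 + 3·x + 5, leaving 4·x + 3 (coefficients mod 13)
The degree is now < 2, so this is the remainder. Hence a · b ≡ 4·x + 3 in F_13[x]/(f).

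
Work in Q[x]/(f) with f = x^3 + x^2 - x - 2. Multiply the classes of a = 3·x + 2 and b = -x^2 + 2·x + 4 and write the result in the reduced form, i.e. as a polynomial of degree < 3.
a · b ≡ 7·x^2 + 13·x + 2 (mod f(x))

First multiply in Q[x] without reducing: a · b = -3·x^3 + 4·x^2 + 16·x + 8. Now divide by f(x) = x^3 + x^2 - x - 2, eliminating the leading term at each step:
  leading term -3·x^3: subtract (-3)·f(x) = -3·x^3 - 3·x^2 + 3·x + 6, leaving 7·x^2 + 13·x + 2
The degree is now < 3, so this is the remainder. Hence a · b ≡ 7·x^2 + 13·x + 2 in Q[x]/(f).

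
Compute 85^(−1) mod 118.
85^(−1) ≡ 25 (mod 118)

Apply the extended Euclidean algorithm to (118, 85), tracking rows (r, s, t) with s·118 + t·85 = r. Each division r_prev = q·r_cur + r_new produces the new row as (previous row) − q·(current row):
  row A: (118, 1, 0)   [1·118 + 0·85 = 118]
  row B: (85, 0, 1)   [0·118 + 1·85 = 85]
  118 = 1·85 + 33   → row C = row A − 1·row B = (33, 1, −1)   [check: 1·118 − 1·85 = 33]
  85 = 2·33 + 19   → row D = row B − 2·row C = (19, −2, 3)   [check: −2·118 + 3·85 = 19]
  33 = 1·19 + 14   → row E = row C − 1·row D = (14, 3, −4)   [check: 3·118 − 4·85 = 14]
  19 = 1·14 + 5   → row F = row D − 1·row E = (5, −5, 7)   [check: −5·118 + 7·85 = 5]
  14 = 2·5 + 4   → row G = row E − 2·row F = (4, 13, −18)   [check: 13·118 − 18·85 = 4]
  5 = 1·4 + 1   → row H = row F − 1·row G = (1, −18, 25)   [check: −18·118 + 25·85 = 1]
  4 = 4·1 + 0   → remainder 0, stop. gcd = 1 (last nonzero row H).
The gcd is 1, so 85 is invertible mod 118. The last nonzero row gives −18·118 + 25·85 = 1, so t = 25. So 85^(−1) ≡ 25 (mod 118). Verify: 85 · 25 = 2125 ≡ 1 (mod 118). ✓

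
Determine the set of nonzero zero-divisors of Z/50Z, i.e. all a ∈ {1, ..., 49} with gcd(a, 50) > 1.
nonzero zero-divisors of Z/50Z = {2, 4, 5, 6, 8, 10, 12, 14, 15, 16, 18, 20, 22, 24, 25, 26, 28, 30, 32, 34, 35, 36, 38, 40, 42, 44, 45, 46, 48}

An element a ∈ Z/50Z (with a ≠ 0) is a zero-divisor iff gcd(a, 50) > 1 (because a is a unit precisely when gcd(a, n) = 1, and in Z/nZ every nonzero, non-unit element is a zero-divisor). Scan a = 1, ..., 49 and keep those with gcd(a, 50) > 1:
  gcd(2, 50) = 2, gcd(4, 50) = 2, gcd(5, 50) = 5, gcd(6, 50) = 2, gcd(8, 50) = 2, gcd(10, 50) = 10, gcd(12, 50) = 2, gcd(14, 50) = 2, gcd(15, 50) = 5, gcd(16, 50) = 2, gcd(18, 50) = 2, gcd(20, 50) = 10, gcd(22, 50) = 2, gcd(24, 50) = 2, gcd(25, 50) = 25, gcd(26, 50) = 2, gcd(28, 50) = 2, gcd(30, 50) = 10, gcd(32, 50) = 2, gcd(34, 50) = 2, gcd(35, 50) = 5, gcd(36, 50) = 2, gcd(38, 50) = 2, gcd(40, 50) = 10, gcd(42, 50) = 2, gcd(44, 50) = 2, gcd(45, 50) = 5, gcd(46, 50) = 2, gcd(48, 50) = 2.
All other a ∈ {1, ..., 49} have gcd(a, 50) = 1 and are units. So the nonzero zero-divisors are exactly the 29 values of a appearing in this scan.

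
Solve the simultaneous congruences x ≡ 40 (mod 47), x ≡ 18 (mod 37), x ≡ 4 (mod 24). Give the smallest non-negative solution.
The moduli 47, 37, 24 are pairwise coprime, so by the CRT there is a unique solution mod 47·37·24 = 41736.
Solve by successive substitution. Start with x ≡ 40 (mod 47).
  Combine with x ≡ 18 (mod 37): write x = 40 + 47·t and require 40 + 47·t ≡ 18 (mod 37), i.e. 47·t ≡ 18 − 40 ≡ 15 (mod 37). Since 47^(−1) ≡ 26 (mod 37) (47 ≡ 10 (mod 37)), t ≡ 26·15 ≡ 20 (mod 37). So x ≡ 40 + 47·20 = 980 (mod 1739).
  Combine with x ≡ 4 (mod 24): write x = 980 + 1739·t and require 980 + 1739·t ≡ 4 (mod 24), i.e. 1739·t ≡ 4 − 980 ≡ 8 (mod 24). Since 1739^(−1) ≡ 11 (mod 24) (1739 ≡ 11 (mod 24)), t ≡ 11·8 ≡ 16 (mod 24). So x ≡ 980 + 1739·16 = 28804 (mod 41736).
Unique solution in [0, 41736): x = 28804.

Final answer: x ≡ 28804 (mod 41736); the representative in [0, 41736) is 28804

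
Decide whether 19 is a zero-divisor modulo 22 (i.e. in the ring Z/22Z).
NO

gcd(19, 22) = 1, so 19 is a unit in Z/22Z (it has a multiplicative inverse). A unit cannot be a zero-divisor: if 19·b ≡ 0 then multiplying both sides by 19^(−1) gives b ≡ 0. So 19 is not a zero-divisor.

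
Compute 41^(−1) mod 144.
41^(−1) ≡ 137 (mod 144)

Apply the extended Euclidean algorithm to (144, 41), tracking rows (r, s, t) with s·144 + t·41 = r. Each division r_prev = q·r_cur + r_new produces the new row as (previous row) − q·(current row):
  row A: (144, 1, 0)   [1·144 + 0·41 = 144]
  row B: (41, 0, 1)   [0·144 + 1·41 = 41]
  144 = 3·41 + 21   → row C = row A − 3·row B = (21, 1, −3)   [check: 1·144 − 3·41 = 21]
  41 = 1·21 + 20   → row D = row B − 1·row C = (20, −1, 4)   [check: −1·144 + 4·41 = 20]
  21 = 1·20 + 1   → row E = row C − 1·row D = (1, 2, −7)   [check: 2·144 − 7·41 = 1]
  20 = 20·1 + 0   → remainder 0, stop. gcd = 1 (last nonzero row E).
The gcd is 1, so 41 is invertible mod 144. The last nonzero row gives 2·144 − 7·41 = 1, so t = −7. So 41^(−1) ≡ −7 ≡ 137 (mod 144). Verify: 41 · 137 = 5617 ≡ 1 (mod 144). ✓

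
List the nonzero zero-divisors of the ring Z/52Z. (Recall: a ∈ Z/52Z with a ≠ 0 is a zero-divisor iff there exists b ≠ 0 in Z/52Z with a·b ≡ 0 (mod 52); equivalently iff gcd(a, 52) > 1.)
nonzero zero-divisors of Z/52Z = {2, 4, 6, 8, 10, 12, 13, 14, 16, 18, 20, 22, 24, 26, 28, 30, 32, 34, 36, 38, 39, 40, 42, 44, 46, 48, 50}

An element a ∈ Z/52Z (with a ≠ 0) is a zero-divisor iff gcd(a, 52) > 1 (because a is a unit precisely when gcd(a, n) = 1, and in Z/nZ every nonzero, non-unit element is a zero-divisor). Scan a = 1, ..., 51 and keep those with gcd(a, 52) > 1:
  gcd(2, 52) = 2, gcd(4, 52) = 4, gcd(6, 52) = 2, gcd(8, 52) = 4, gcd(10, 52) = 2, gcd(12, 52) = 4, gcd(13, 52) = 13, gcd(14, 52) = 2, gcd(16, 52) = 4, gcd(18, 52) = 2, gcd(20, 52) = 4, gcd(22, 52) = 2, gcd(24, 52) = 4, gcd(26, 52) = 26, gcd(28, 52) = 4, gcd(30, 52) = 2, gcd(32, 52) = 4, gcd(34, 52) = 2, gcd(36, 52) = 4, gcd(38, 52) = 2, gcd(39, 52) = 13, gcd(40, 52) = 4, gcd(42, 52) = 2, gcd(44, 52) = 4, gcd(46, 52) = 2, gcd(48, 52) = 4, gcd(50, 52) = 2.
All other a ∈ {1, ..., 51} have gcd(a, 52) = 1 and are units. So the nonzero zero-divisors are exactly the 27 values of a appearing in this scan.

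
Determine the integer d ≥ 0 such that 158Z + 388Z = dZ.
(158, 388) = (2); d = 2

In the PID Z, (a, b) is generated by gcd(a, b). Compute gcd(388, 158) with the extended Euclidean algorithm, tracking rows (r, s, t) with s·388 + t·158 = r:
  row A: (388, 1, 0)   [1·388 + 0·158 = 388]
  row B: (158, 0, 1)   [0·388 + 1·158 = 158]
  388 = 2·158 + 72   → row C = row A − 2·row B = (72, 1, −2)   [check: 1·388 − 2·158 = 72]
  158 = 2·72 + 14   → row D = row B − 2·row C = (14, −2, 5)   [check: −2·388 + 5·158 = 14]
  72 = 5·14 + 2   → row E = row C − 5·row D = (2, 11, −27)   [check: 11·388 − 27·158 = 2]
  14 = 7·2 + 0   → remainder 0, stop. gcd = 2 (last nonzero row E).
So gcd(158, 388) = 2, with Bézout identity 11·388 − 27·158 = 2. Containment (⊇): the Bézout identity exhibits 2 as an element of (158, 388), giving (2) ⊆ (158, 388). Containment (⊆): since 2 | 158 and 2 | 388 (158 = 2·79, 388 = 2·194), every Z-linear combination of 158 and 388 is divisible by 2, so (158, 388) ⊆ (2). Therefore (158, 388) = (2), d = 2.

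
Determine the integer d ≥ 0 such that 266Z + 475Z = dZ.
(266, 475) = (19); d = 19

In the PID Z, (a, b) is generated by gcd(a, b). Compute gcd(475, 266) with the extended Euclidean algorithm, tracking rows (r, s, t) with s·475 + t·266 = r:
  row A: (475, 1, 0)   [1·475 + 0·266 = 475]
  row B: (266, 0, 1)   [0·475 + 1·266 = 266]
  475 = 1·266 + 209   → row C = row A − 1·row B = (209, 1, −1)   [check: 1·475 − 1·266 = 209]
  266 = 1·209 + 57   → row D = row B − 1·row C = (57, −1, 2)   [check: −1·475 + 2·266 = 57]
  209 = 3·57 + 38   → row E = row C − 3·row D = (38, 4, −7)   [check: 4·475 − 7·266 = 38]
  57 = 1·38 + 19   → row F = row D − 1·row E = (19, −5, 9)   [check: −5·475 + 9·266 = 19]
  38 = 2·19 + 0   → remainder 0, stop. gcd = 19 (last nonzero row F).
So gcd(266, 475) = 19, with Bézout identity −5·475 + 9·266 = 19. Containment (⊇): the Bézout identity exhibits 19 as an element of (266, 475), giving (19) ⊆ (266, 475). Containment (⊆): since 19 | 266 and 19 | 475 (266 = 19·14, 475 = 19·25), every Z-linear combination of 266 and 475 is divisible by 19, so (266, 475) ⊆ (19). Therefore (266, 475) = (19), d = 19.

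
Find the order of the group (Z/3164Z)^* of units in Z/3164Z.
(Z/3164Z)^* consists of the classes a with gcd(a, 3164) = 1, so its order is φ(3164). φ is multiplicative, with φ(p^e) = p^e − p^(e−1). Factorise 3164 = 2^2 · 7 · 113. Then
  φ(3164) = (2^2 − 2^1) · (7 − 1) · (113 − 1) = 2 · 6 · 112 = 1344.
Thus |(Z/3164Z)^*| = 1344.

Final answer: |(Z/3164Z)^*| = 1344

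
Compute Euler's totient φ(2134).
φ is multiplicative, with φ(p^e) = p^e − p^(e−1). Factorise 2134 = 2 · 11 · 97. Then
  φ(2134) = (2 − 1) · (11 − 1) · (97 − 1) = 1 · 10 · 96 = 960.

Final answer: φ(2134) = 960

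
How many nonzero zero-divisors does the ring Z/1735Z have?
Z/1735Z has 350 nonzero zero-divisors

In Z/1735Z each nonzero element is either a unit (gcd with 1735 is 1) or a zero-divisor (gcd > 1). The number of units is φ(1735): factorise 1735 = 5 · 347, so φ(1735) = (5 − 1) · (347 − 1) = 4 · 346 = 1384. The nonzero elements number 1735 − 1 = 1734. Hence the nonzero zero-divisors number 1734 − 1384 = 350.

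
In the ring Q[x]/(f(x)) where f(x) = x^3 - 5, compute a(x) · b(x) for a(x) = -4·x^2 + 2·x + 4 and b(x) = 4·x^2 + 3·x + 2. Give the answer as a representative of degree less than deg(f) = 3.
First multiply in Q[x] without reducing: a · b = -16·x^4 - 4·x^3 + 14·x^2 + 16·x + 8. Now divide by f(x) = x^3 - 5, eliminating the leading term at each step:
  leading term -16·x^4: subtract (-16·x)·f(x) = -16·x^4 + 80·x, leaving -4·x^3 + 14·x^2 - 64·x + 8
  leading term -4·x^3: subtract (-4)·f(x) = 20 - 4·x^3, leaving 14·x^2 - 64·x - 12
The degree is now < 3, so this is the remainder. Hence a · b ≡ 14·x^2 - 64·x - 12 in Q[x]/(f).

Final answer: a · b ≡ 14·x^2 - 64·x - 12 (mod f(x))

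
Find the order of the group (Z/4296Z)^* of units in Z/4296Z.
(Z/4296Z)^* consists of the classes a with gcd(a, 4296) = 1, so its order is φ(4296). φ is multiplicative, with φ(p^e) = p^e − p^(e−1). Factorise 4296 = 2^3 · 3 · 179. Then
  φ(4296) = (2^3 − 2^2) · (3 − 1) · (179 − 1) = 4 · 2 · 178 = 1424.
Thus |(Z/4296Z)^*| = 1424.

Final answer: |(Z/4296Z)^*| = 1424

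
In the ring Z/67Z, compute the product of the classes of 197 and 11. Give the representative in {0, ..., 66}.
Reduce the factors first: 197 ≡ 63 (mod 67), so 197 · 11 ≡ 63 · 11 (mod 67). 63 · 11 = 693. Dividing by 67: 693 = 10·67 + 23. So (197 · 11) mod 67 = 23.

Final answer: 23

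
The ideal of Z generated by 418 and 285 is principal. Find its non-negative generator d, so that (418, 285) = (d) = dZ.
In the PID Z, (a, b) is generated by gcd(a, b). Compute gcd(418, 285) with the extended Euclidean algorithm, tracking rows (r, s, t) with s·418 + t·285 = r:
  row A: (418, 1, 0)   [1·418 + 0·285 = 418]
  row B: (285, 0, 1)   [0·418 + 1·285 = 285]
  418 = 1·285 + 133   → row C = row A − 1·row B = (133, 1, −1)   [check: 1·418 − 1·285 = 133]
  285 = 2·133 + 19   → row D = row B − 2·row C = (19, −2, 3)   [check: −2·418 + 3·285 = 19]
  133 = 7·19 + 0   → remainder 0, stop. gcd = 19 (last nonzero row D).
So gcd(418, 285) = 19, with Bézout identity −2·418 + 3·285 = 19. Containment (⊇): the Bézout identity exhibits 19 as an element of (418, 285), giving (19) ⊆ (418, 285). Containment (⊆): since 19 | 418 and 19 | 285 (418 = 19·22, 285 = 19·15), every Z-linear combination of 418 and 285 is divisible by 19, so (418, 285) ⊆ (19). Therefore (418, 285) = (19), d = 19.

Final answer: (418, 285) = (19); d = 19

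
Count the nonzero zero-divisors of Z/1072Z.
Z/1072Z has 543 nonzero zero-divisors

In Z/1072Z each nonzero element is either a unit (gcd with 1072 is 1) or a zero-divisor (gcd > 1). The number of units is φ(1072): factorise 1072 = 2^4 · 67, so φ(1072) = (2^4 − 2^3) · (67 − 1) = 8 · 66 = 528. The nonzero elements number 1072 − 1 = 1071. Hence the nonzero zero-divisors number 1071 − 528 = 543.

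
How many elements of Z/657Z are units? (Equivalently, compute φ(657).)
Z/657Z has φ(657) = 432 units

An element a ∈ Z/657Z is a unit iff gcd(a, 657) = 1, so the number of units is φ(657). φ is multiplicative, with φ(p^e) = p^e − p^(e−1). Factorise 657 = 3^2 · 73. Then
  φ(657) = (3^2 − 3^1) · (73 − 1) = 6 · 72 = 432.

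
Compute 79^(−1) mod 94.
Apply the extended Euclidean algorithm to (94, 79), tracking rows (r, s, t) with s·94 + t·79 = r. Each division r_prev = q·r_cur + r_new produces the new row as (previous row) − q·(current row):
  row A: (94, 1, 0)   [1·94 + 0·79 = 94]
  row B: (79, 0, 1)   [0·94 + 1·79 = 79]
  94 = 1·79 + 15   → row C = row A − 1·row B = (15, 1, −1)   [check: 1·94 − 1·79 = 15]
  79 = 5·15 + 4   → row D = row B − 5·row C = (4, −5, 6)   [check: −5·94 + 6·79 = 4]
  15 = 3·4 + 3   → row E = row C − 3·row D = (3, 16, −19)   [check: 16·94 − 19·79 = 3]
  4 = 1·3 + 1   → row F = row D − 1·row E = (1, −21, 25)   [check: −21·94 + 25·79 = 1]
  3 = 3·1 + 0   → remainder 0, stop. gcd = 1 (last nonzero row F).
The gcd is 1, so 79 is invertible mod 94. The last nonzero row gives −21·94 + 25·79 = 1, so t = 25. So 79^(−1) ≡ 25 (mod 94). Verify: 79 · 25 = 1975 ≡ 1 (mod 94). ✓

Final answer: 79^(−1) ≡ 25 (mod 94)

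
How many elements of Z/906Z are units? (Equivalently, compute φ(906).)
An element a ∈ Z/906Z is a unit iff gcd(a, 906) = 1, so the number of units is φ(906). φ is multiplicative, with φ(p^e) = p^e − p^(e−1). Factorise 906 = 2 · 3 · 151. Then
  φ(906) = (2 − 1) · (3 − 1) · (151 − 1) = 1 · 2 · 150 = 300.

Final answer: Z/906Z has φ(906) = 300 units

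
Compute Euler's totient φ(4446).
φ is multiplicative, with φ(p^e) = p^e − p^(e−1). Factorise 4446 = 2 · 3^2 · 13 · 19. Then
  φ(4446) = (2 − 1) · (3^2 − 3^1) · (13 − 1) · (19 − 1) = 1 · 6 · 12 · 18 = 1296.

Final answer: φ(4446) = 1296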